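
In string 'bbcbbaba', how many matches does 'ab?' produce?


Pattern 'ab?' matches 'a' optionally followed by 'b'.
String: 'bbcbbaba'
Scanning left to right for 'a' then checking next char:
  Match 1: 'ab' (a followed by b)
  Match 2: 'a' (a not followed by b)
Total matches: 2

2


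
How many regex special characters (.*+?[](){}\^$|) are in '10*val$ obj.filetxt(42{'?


Regex special characters are: . * + ? [ ] ( ) { } \ ^ $ |
Scanning '10*val$ obj.filetxt(42{':
  pos 2: '*' -> SPECIAL
  pos 6: '$' -> SPECIAL
  pos 11: '.' -> SPECIAL
  pos 19: '(' -> SPECIAL
  pos 22: '{' -> SPECIAL
Special chars found: ['*', '$', '.', '(', '{']
Total: 5

5


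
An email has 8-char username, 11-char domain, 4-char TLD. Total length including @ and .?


An email address has format: username@domain.tld
Username length: 8
'@' character: 1
Domain length: 11
'.' character: 1
TLD length: 4
Total = 8 + 1 + 11 + 1 + 4 = 25

25


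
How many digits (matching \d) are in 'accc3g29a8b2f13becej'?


\d matches any digit 0-9.
Scanning 'accc3g29a8b2f13becej':
  pos 4: '3' -> DIGIT
  pos 6: '2' -> DIGIT
  pos 7: '9' -> DIGIT
  pos 9: '8' -> DIGIT
  pos 11: '2' -> DIGIT
  pos 13: '1' -> DIGIT
  pos 14: '3' -> DIGIT
Digits found: ['3', '2', '9', '8', '2', '1', '3']
Total: 7

7


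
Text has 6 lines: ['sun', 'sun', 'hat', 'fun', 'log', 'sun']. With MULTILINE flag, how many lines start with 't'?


With MULTILINE flag, ^ matches the start of each line.
Lines: ['sun', 'sun', 'hat', 'fun', 'log', 'sun']
Checking which lines start with 't':
  Line 1: 'sun' -> no
  Line 2: 'sun' -> no
  Line 3: 'hat' -> no
  Line 4: 'fun' -> no
  Line 5: 'log' -> no
  Line 6: 'sun' -> no
Matching lines: []
Count: 0

0


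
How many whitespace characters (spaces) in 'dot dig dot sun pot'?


\s matches whitespace characters (spaces, tabs, etc.).
Text: 'dot dig dot sun pot'
This text has 5 words separated by spaces.
Number of spaces = number of words - 1 = 5 - 1 = 4

4


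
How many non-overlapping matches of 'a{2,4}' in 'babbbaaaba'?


Pattern 'a{2,4}' matches between 2 and 4 consecutive a's (greedy).
String: 'babbbaaaba'
Finding runs of a's and applying greedy matching:
  Run at pos 1: 'a' (length 1)
  Run at pos 5: 'aaa' (length 3)
  Run at pos 9: 'a' (length 1)
Matches: ['aaa']
Count: 1

1


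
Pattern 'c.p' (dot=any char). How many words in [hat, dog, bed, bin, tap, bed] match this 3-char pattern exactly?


Pattern 'c.p' means: starts with 'c', any single char, ends with 'p'.
Checking each word (must be exactly 3 chars):
  'hat' (len=3): no
  'dog' (len=3): no
  'bed' (len=3): no
  'bin' (len=3): no
  'tap' (len=3): no
  'bed' (len=3): no
Matching words: []
Total: 0

0


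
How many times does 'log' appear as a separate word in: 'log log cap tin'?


Scanning each word for exact match 'log':
  Word 1: 'log' -> MATCH
  Word 2: 'log' -> MATCH
  Word 3: 'cap' -> no
  Word 4: 'tin' -> no
Total matches: 2

2


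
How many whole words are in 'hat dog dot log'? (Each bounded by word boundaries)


Word boundaries (\b) mark the start/end of each word.
Text: 'hat dog dot log'
Splitting by whitespace:
  Word 1: 'hat'
  Word 2: 'dog'
  Word 3: 'dot'
  Word 4: 'log'
Total whole words: 4

4


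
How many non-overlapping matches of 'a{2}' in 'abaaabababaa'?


Pattern 'a{2}' matches exactly 2 consecutive a's (greedy, non-overlapping).
String: 'abaaabababaa'
Scanning for runs of a's:
  Run at pos 0: 'a' (length 1) -> 0 match(es)
  Run at pos 2: 'aaa' (length 3) -> 1 match(es)
  Run at pos 6: 'a' (length 1) -> 0 match(es)
  Run at pos 8: 'a' (length 1) -> 0 match(es)
  Run at pos 10: 'aa' (length 2) -> 1 match(es)
Matches found: ['aa', 'aa']
Total: 2

2


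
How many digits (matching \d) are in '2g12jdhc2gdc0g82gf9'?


\d matches any digit 0-9.
Scanning '2g12jdhc2gdc0g82gf9':
  pos 0: '2' -> DIGIT
  pos 2: '1' -> DIGIT
  pos 3: '2' -> DIGIT
  pos 8: '2' -> DIGIT
  pos 12: '0' -> DIGIT
  pos 14: '8' -> DIGIT
  pos 15: '2' -> DIGIT
  pos 18: '9' -> DIGIT
Digits found: ['2', '1', '2', '2', '0', '8', '2', '9']
Total: 8

8


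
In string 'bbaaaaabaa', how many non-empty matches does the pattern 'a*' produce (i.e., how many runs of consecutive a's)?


Pattern 'a*' matches zero or more a's. We want non-empty runs of consecutive a's.
String: 'bbaaaaabaa'
Walking through the string to find runs of a's:
  Run 1: positions 2-6 -> 'aaaaa'
  Run 2: positions 8-9 -> 'aa'
Non-empty runs found: ['aaaaa', 'aa']
Count: 2

2


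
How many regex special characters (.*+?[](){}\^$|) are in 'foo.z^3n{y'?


Regex special characters are: . * + ? [ ] ( ) { } \ ^ $ |
Scanning 'foo.z^3n{y':
  pos 3: '.' -> SPECIAL
  pos 5: '^' -> SPECIAL
  pos 8: '{' -> SPECIAL
Special chars found: ['.', '^', '{']
Total: 3

3


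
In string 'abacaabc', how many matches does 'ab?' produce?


Pattern 'ab?' matches 'a' optionally followed by 'b'.
String: 'abacaabc'
Scanning left to right for 'a' then checking next char:
  Match 1: 'ab' (a followed by b)
  Match 2: 'a' (a not followed by b)
  Match 3: 'a' (a not followed by b)
  Match 4: 'ab' (a followed by b)
Total matches: 4

4


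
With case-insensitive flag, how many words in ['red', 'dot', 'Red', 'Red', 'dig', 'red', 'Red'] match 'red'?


Case-insensitive matching: compare each word's lowercase form to 'red'.
  'red' -> lower='red' -> MATCH
  'dot' -> lower='dot' -> no
  'Red' -> lower='red' -> MATCH
  'Red' -> lower='red' -> MATCH
  'dig' -> lower='dig' -> no
  'red' -> lower='red' -> MATCH
  'Red' -> lower='red' -> MATCH
Matches: ['red', 'Red', 'Red', 'red', 'Red']
Count: 5

5


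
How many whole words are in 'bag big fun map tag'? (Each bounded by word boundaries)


Word boundaries (\b) mark the start/end of each word.
Text: 'bag big fun map tag'
Splitting by whitespace:
  Word 1: 'bag'
  Word 2: 'big'
  Word 3: 'fun'
  Word 4: 'map'
  Word 5: 'tag'
Total whole words: 5

5


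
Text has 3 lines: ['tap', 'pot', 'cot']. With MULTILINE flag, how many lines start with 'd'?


With MULTILINE flag, ^ matches the start of each line.
Lines: ['tap', 'pot', 'cot']
Checking which lines start with 'd':
  Line 1: 'tap' -> no
  Line 2: 'pot' -> no
  Line 3: 'cot' -> no
Matching lines: []
Count: 0

0


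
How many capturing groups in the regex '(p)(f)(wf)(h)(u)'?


To count capturing groups, count each '(' that starts a group.
Pattern: '(p)(f)(wf)(h)(u)'
Walking through the pattern:
  Position 0: '(' -> group #1
  Position 3: '(' -> group #2
  Position 6: '(' -> group #3
  Position 10: '(' -> group #4
  Position 13: '(' -> group #5
Total capturing groups: 5

5


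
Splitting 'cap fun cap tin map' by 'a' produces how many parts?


Splitting by 'a' breaks the string at each occurrence of the separator.
Text: 'cap fun cap tin map'
Parts after split:
  Part 1: 'c'
  Part 2: 'p fun c'
  Part 3: 'p tin m'
  Part 4: 'p'
Total parts: 4

4


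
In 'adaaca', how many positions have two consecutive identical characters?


Looking for consecutive identical characters in 'adaaca':
  pos 0-1: 'a' vs 'd' -> different
  pos 1-2: 'd' vs 'a' -> different
  pos 2-3: 'a' vs 'a' -> MATCH ('aa')
  pos 3-4: 'a' vs 'c' -> different
  pos 4-5: 'c' vs 'a' -> different
Consecutive identical pairs: ['aa']
Count: 1

1


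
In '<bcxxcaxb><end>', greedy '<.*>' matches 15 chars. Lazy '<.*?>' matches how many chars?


Greedy '<.*>' tries to match as MUCH as possible.
Lazy '<.*?>' tries to match as LITTLE as possible.

String: '<bcxxcaxb><end>'
Greedy '<.*>' starts at first '<' and extends to the LAST '>': '<bcxxcaxb><end>' (15 chars)
Lazy '<.*?>' starts at first '<' and stops at the FIRST '>': '<bcxxcaxb>' (10 chars)

10


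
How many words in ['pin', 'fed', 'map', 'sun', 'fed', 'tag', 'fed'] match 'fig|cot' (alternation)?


Alternation 'fig|cot' matches either 'fig' or 'cot'.
Checking each word:
  'pin' -> no
  'fed' -> no
  'map' -> no
  'sun' -> no
  'fed' -> no
  'tag' -> no
  'fed' -> no
Matches: []
Count: 0

0


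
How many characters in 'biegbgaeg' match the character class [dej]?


Character class [dej] matches any of: {d, e, j}
Scanning string 'biegbgaeg' character by character:
  pos 0: 'b' -> no
  pos 1: 'i' -> no
  pos 2: 'e' -> MATCH
  pos 3: 'g' -> no
  pos 4: 'b' -> no
  pos 5: 'g' -> no
  pos 6: 'a' -> no
  pos 7: 'e' -> MATCH
  pos 8: 'g' -> no
Total matches: 2

2


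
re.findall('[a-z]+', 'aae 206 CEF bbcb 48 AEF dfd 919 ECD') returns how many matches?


Pattern '[a-z]+' finds one or more lowercase letters.
Text: 'aae 206 CEF bbcb 48 AEF dfd 919 ECD'
Scanning for matches:
  Match 1: 'aae'
  Match 2: 'bbcb'
  Match 3: 'dfd'
Total matches: 3

3


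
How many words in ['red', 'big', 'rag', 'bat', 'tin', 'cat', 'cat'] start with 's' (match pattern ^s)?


Pattern ^s anchors to start of word. Check which words begin with 's':
  'red' -> no
  'big' -> no
  'rag' -> no
  'bat' -> no
  'tin' -> no
  'cat' -> no
  'cat' -> no
Matching words: []
Count: 0

0


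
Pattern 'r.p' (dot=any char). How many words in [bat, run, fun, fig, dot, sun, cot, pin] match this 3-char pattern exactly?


Pattern 'r.p' means: starts with 'r', any single char, ends with 'p'.
Checking each word (must be exactly 3 chars):
  'bat' (len=3): no
  'run' (len=3): no
  'fun' (len=3): no
  'fig' (len=3): no
  'dot' (len=3): no
  'sun' (len=3): no
  'cot' (len=3): no
  'pin' (len=3): no
Matching words: []
Total: 0

0


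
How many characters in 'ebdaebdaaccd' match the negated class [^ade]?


Negated class [^ade] matches any char NOT in {a, d, e}
Scanning 'ebdaebdaaccd':
  pos 0: 'e' -> no (excluded)
  pos 1: 'b' -> MATCH
  pos 2: 'd' -> no (excluded)
  pos 3: 'a' -> no (excluded)
  pos 4: 'e' -> no (excluded)
  pos 5: 'b' -> MATCH
  pos 6: 'd' -> no (excluded)
  pos 7: 'a' -> no (excluded)
  pos 8: 'a' -> no (excluded)
  pos 9: 'c' -> MATCH
  pos 10: 'c' -> MATCH
  pos 11: 'd' -> no (excluded)
Total matches: 4

4


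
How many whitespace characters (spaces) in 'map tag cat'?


\s matches whitespace characters (spaces, tabs, etc.).
Text: 'map tag cat'
This text has 3 words separated by spaces.
Number of spaces = number of words - 1 = 3 - 1 = 2

2


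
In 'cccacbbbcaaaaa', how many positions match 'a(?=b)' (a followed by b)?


Lookahead 'a(?=b)' matches 'a' only when followed by 'b'.
String: 'cccacbbbcaaaaa'
Checking each position where char is 'a':
  pos 3: 'a' -> no (next='c')
  pos 9: 'a' -> no (next='a')
  pos 10: 'a' -> no (next='a')
  pos 11: 'a' -> no (next='a')
  pos 12: 'a' -> no (next='a')
Matching positions: []
Count: 0

0


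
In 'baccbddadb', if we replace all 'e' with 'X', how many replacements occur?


re.sub('e', 'X', text) replaces every occurrence of 'e' with 'X'.
Text: 'baccbddadb'
Scanning for 'e':
Total replacements: 0

0


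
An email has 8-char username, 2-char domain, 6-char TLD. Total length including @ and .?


An email address has format: username@domain.tld
Username length: 8
'@' character: 1
Domain length: 2
'.' character: 1
TLD length: 6
Total = 8 + 1 + 2 + 1 + 6 = 18

18


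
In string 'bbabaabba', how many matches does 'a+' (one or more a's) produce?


Pattern 'a+' matches one or more consecutive a's.
String: 'bbabaabba'
Scanning for runs of a:
  Match 1: 'a' (length 1)
  Match 2: 'aa' (length 2)
  Match 3: 'a' (length 1)
Total matches: 3

3


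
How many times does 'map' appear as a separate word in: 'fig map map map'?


Scanning each word for exact match 'map':
  Word 1: 'fig' -> no
  Word 2: 'map' -> MATCH
  Word 3: 'map' -> MATCH
  Word 4: 'map' -> MATCH
Total matches: 3

3


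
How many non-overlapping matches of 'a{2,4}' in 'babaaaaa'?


Pattern 'a{2,4}' matches between 2 and 4 consecutive a's (greedy).
String: 'babaaaaa'
Finding runs of a's and applying greedy matching:
  Run at pos 1: 'a' (length 1)
  Run at pos 3: 'aaaaa' (length 5)
Matches: ['aaaa']
Count: 1

1


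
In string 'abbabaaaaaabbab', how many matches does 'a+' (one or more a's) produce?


Pattern 'a+' matches one or more consecutive a's.
String: 'abbabaaaaaabbab'
Scanning for runs of a:
  Match 1: 'a' (length 1)
  Match 2: 'a' (length 1)
  Match 3: 'aaaaaa' (length 6)
  Match 4: 'a' (length 1)
Total matches: 4

4


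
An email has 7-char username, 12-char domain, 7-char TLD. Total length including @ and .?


An email address has format: username@domain.tld
Username length: 7
'@' character: 1
Domain length: 12
'.' character: 1
TLD length: 7
Total = 7 + 1 + 12 + 1 + 7 = 28

28


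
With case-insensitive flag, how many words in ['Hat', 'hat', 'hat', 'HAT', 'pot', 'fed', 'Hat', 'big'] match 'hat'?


Case-insensitive matching: compare each word's lowercase form to 'hat'.
  'Hat' -> lower='hat' -> MATCH
  'hat' -> lower='hat' -> MATCH
  'hat' -> lower='hat' -> MATCH
  'HAT' -> lower='hat' -> MATCH
  'pot' -> lower='pot' -> no
  'fed' -> lower='fed' -> no
  'Hat' -> lower='hat' -> MATCH
  'big' -> lower='big' -> no
Matches: ['Hat', 'hat', 'hat', 'HAT', 'Hat']
Count: 5

5


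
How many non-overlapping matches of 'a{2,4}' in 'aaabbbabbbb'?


Pattern 'a{2,4}' matches between 2 and 4 consecutive a's (greedy).
String: 'aaabbbabbbb'
Finding runs of a's and applying greedy matching:
  Run at pos 0: 'aaa' (length 3)
  Run at pos 6: 'a' (length 1)
Matches: ['aaa']
Count: 1

1


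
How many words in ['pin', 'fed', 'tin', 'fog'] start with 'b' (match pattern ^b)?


Pattern ^b anchors to start of word. Check which words begin with 'b':
  'pin' -> no
  'fed' -> no
  'tin' -> no
  'fog' -> no
Matching words: []
Count: 0

0


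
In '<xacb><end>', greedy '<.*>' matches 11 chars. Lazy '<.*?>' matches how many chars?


Greedy '<.*>' tries to match as MUCH as possible.
Lazy '<.*?>' tries to match as LITTLE as possible.

String: '<xacb><end>'
Greedy '<.*>' starts at first '<' and extends to the LAST '>': '<xacb><end>' (11 chars)
Lazy '<.*?>' starts at first '<' and stops at the FIRST '>': '<xacb>' (6 chars)

6


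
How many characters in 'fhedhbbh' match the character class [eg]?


Character class [eg] matches any of: {e, g}
Scanning string 'fhedhbbh' character by character:
  pos 0: 'f' -> no
  pos 1: 'h' -> no
  pos 2: 'e' -> MATCH
  pos 3: 'd' -> no
  pos 4: 'h' -> no
  pos 5: 'b' -> no
  pos 6: 'b' -> no
  pos 7: 'h' -> no
Total matches: 1

1


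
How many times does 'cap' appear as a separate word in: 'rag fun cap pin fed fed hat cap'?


Scanning each word for exact match 'cap':
  Word 1: 'rag' -> no
  Word 2: 'fun' -> no
  Word 3: 'cap' -> MATCH
  Word 4: 'pin' -> no
  Word 5: 'fed' -> no
  Word 6: 'fed' -> no
  Word 7: 'hat' -> no
  Word 8: 'cap' -> MATCH
Total matches: 2

2


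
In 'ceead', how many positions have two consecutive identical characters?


Looking for consecutive identical characters in 'ceead':
  pos 0-1: 'c' vs 'e' -> different
  pos 1-2: 'e' vs 'e' -> MATCH ('ee')
  pos 2-3: 'e' vs 'a' -> different
  pos 3-4: 'a' vs 'd' -> different
Consecutive identical pairs: ['ee']
Count: 1

1


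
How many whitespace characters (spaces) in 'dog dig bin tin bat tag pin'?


\s matches whitespace characters (spaces, tabs, etc.).
Text: 'dog dig bin tin bat tag pin'
This text has 7 words separated by spaces.
Number of spaces = number of words - 1 = 7 - 1 = 6

6


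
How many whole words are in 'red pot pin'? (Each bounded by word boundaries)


Word boundaries (\b) mark the start/end of each word.
Text: 'red pot pin'
Splitting by whitespace:
  Word 1: 'red'
  Word 2: 'pot'
  Word 3: 'pin'
Total whole words: 3

3


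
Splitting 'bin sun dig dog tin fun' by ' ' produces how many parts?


Splitting by ' ' breaks the string at each occurrence of the separator.
Text: 'bin sun dig dog tin fun'
Parts after split:
  Part 1: 'bin'
  Part 2: 'sun'
  Part 3: 'dig'
  Part 4: 'dog'
  Part 5: 'tin'
  Part 6: 'fun'
Total parts: 6

6


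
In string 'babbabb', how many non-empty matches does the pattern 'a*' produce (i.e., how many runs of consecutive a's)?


Pattern 'a*' matches zero or more a's. We want non-empty runs of consecutive a's.
String: 'babbabb'
Walking through the string to find runs of a's:
  Run 1: positions 1-1 -> 'a'
  Run 2: positions 4-4 -> 'a'
Non-empty runs found: ['a', 'a']
Count: 2

2


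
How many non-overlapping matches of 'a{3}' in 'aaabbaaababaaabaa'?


Pattern 'a{3}' matches exactly 3 consecutive a's (greedy, non-overlapping).
String: 'aaabbaaababaaabaa'
Scanning for runs of a's:
  Run at pos 0: 'aaa' (length 3) -> 1 match(es)
  Run at pos 5: 'aaa' (length 3) -> 1 match(es)
  Run at pos 9: 'a' (length 1) -> 0 match(es)
  Run at pos 11: 'aaa' (length 3) -> 1 match(es)
  Run at pos 15: 'aa' (length 2) -> 0 match(es)
Matches found: ['aaa', 'aaa', 'aaa']
Total: 3

3


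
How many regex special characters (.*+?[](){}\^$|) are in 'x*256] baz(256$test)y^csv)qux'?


Regex special characters are: . * + ? [ ] ( ) { } \ ^ $ |
Scanning 'x*256] baz(256$test)y^csv)qux':
  pos 1: '*' -> SPECIAL
  pos 5: ']' -> SPECIAL
  pos 10: '(' -> SPECIAL
  pos 14: '$' -> SPECIAL
  pos 19: ')' -> SPECIAL
  pos 21: '^' -> SPECIAL
  pos 25: ')' -> SPECIAL
Special chars found: ['*', ']', '(', '$', ')', '^', ')']
Total: 7

7


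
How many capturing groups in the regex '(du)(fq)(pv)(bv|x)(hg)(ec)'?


To count capturing groups, count each '(' that starts a group.
Pattern: '(du)(fq)(pv)(bv|x)(hg)(ec)'
Walking through the pattern:
  Position 0: '(' -> group #1
  Position 4: '(' -> group #2
  Position 8: '(' -> group #3
  Position 12: '(' -> group #4
  Position 18: '(' -> group #5
  Position 22: '(' -> group #6
Total capturing groups: 6

6


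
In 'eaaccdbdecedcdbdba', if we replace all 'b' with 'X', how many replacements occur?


re.sub('b', 'X', text) replaces every occurrence of 'b' with 'X'.
Text: 'eaaccdbdecedcdbdba'
Scanning for 'b':
  pos 6: 'b' -> replacement #1
  pos 14: 'b' -> replacement #2
  pos 16: 'b' -> replacement #3
Total replacements: 3

3


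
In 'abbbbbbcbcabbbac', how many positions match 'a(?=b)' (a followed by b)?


Lookahead 'a(?=b)' matches 'a' only when followed by 'b'.
String: 'abbbbbbcbcabbbac'
Checking each position where char is 'a':
  pos 0: 'a' -> MATCH (next='b')
  pos 10: 'a' -> MATCH (next='b')
  pos 14: 'a' -> no (next='c')
Matching positions: [0, 10]
Count: 2

2


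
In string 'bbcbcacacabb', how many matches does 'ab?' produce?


Pattern 'ab?' matches 'a' optionally followed by 'b'.
String: 'bbcbcacacabb'
Scanning left to right for 'a' then checking next char:
  Match 1: 'a' (a not followed by b)
  Match 2: 'a' (a not followed by b)
  Match 3: 'ab' (a followed by b)
Total matches: 3

3


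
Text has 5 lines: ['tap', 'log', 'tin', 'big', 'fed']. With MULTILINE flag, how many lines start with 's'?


With MULTILINE flag, ^ matches the start of each line.
Lines: ['tap', 'log', 'tin', 'big', 'fed']
Checking which lines start with 's':
  Line 1: 'tap' -> no
  Line 2: 'log' -> no
  Line 3: 'tin' -> no
  Line 4: 'big' -> no
  Line 5: 'fed' -> no
Matching lines: []
Count: 0

0


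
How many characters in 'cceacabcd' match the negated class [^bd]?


Negated class [^bd] matches any char NOT in {b, d}
Scanning 'cceacabcd':
  pos 0: 'c' -> MATCH
  pos 1: 'c' -> MATCH
  pos 2: 'e' -> MATCH
  pos 3: 'a' -> MATCH
  pos 4: 'c' -> MATCH
  pos 5: 'a' -> MATCH
  pos 6: 'b' -> no (excluded)
  pos 7: 'c' -> MATCH
  pos 8: 'd' -> no (excluded)
Total matches: 7

7


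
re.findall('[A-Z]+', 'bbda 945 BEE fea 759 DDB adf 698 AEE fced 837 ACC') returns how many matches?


Pattern '[A-Z]+' finds one or more uppercase letters.
Text: 'bbda 945 BEE fea 759 DDB adf 698 AEE fced 837 ACC'
Scanning for matches:
  Match 1: 'BEE'
  Match 2: 'DDB'
  Match 3: 'AEE'
  Match 4: 'ACC'
Total matches: 4

4


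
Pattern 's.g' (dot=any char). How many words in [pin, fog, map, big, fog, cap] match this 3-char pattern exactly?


Pattern 's.g' means: starts with 's', any single char, ends with 'g'.
Checking each word (must be exactly 3 chars):
  'pin' (len=3): no
  'fog' (len=3): no
  'map' (len=3): no
  'big' (len=3): no
  'fog' (len=3): no
  'cap' (len=3): no
Matching words: []
Total: 0

0


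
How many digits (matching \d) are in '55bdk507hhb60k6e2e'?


\d matches any digit 0-9.
Scanning '55bdk507hhb60k6e2e':
  pos 0: '5' -> DIGIT
  pos 1: '5' -> DIGIT
  pos 5: '5' -> DIGIT
  pos 6: '0' -> DIGIT
  pos 7: '7' -> DIGIT
  pos 11: '6' -> DIGIT
  pos 12: '0' -> DIGIT
  pos 14: '6' -> DIGIT
  pos 16: '2' -> DIGIT
Digits found: ['5', '5', '5', '0', '7', '6', '0', '6', '2']
Total: 9

9


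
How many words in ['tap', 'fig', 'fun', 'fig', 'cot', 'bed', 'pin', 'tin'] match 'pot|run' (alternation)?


Alternation 'pot|run' matches either 'pot' or 'run'.
Checking each word:
  'tap' -> no
  'fig' -> no
  'fun' -> no
  'fig' -> no
  'cot' -> no
  'bed' -> no
  'pin' -> no
  'tin' -> no
Matches: []
Count: 0

0


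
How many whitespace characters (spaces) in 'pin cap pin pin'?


\s matches whitespace characters (spaces, tabs, etc.).
Text: 'pin cap pin pin'
This text has 4 words separated by spaces.
Number of spaces = number of words - 1 = 4 - 1 = 3

3


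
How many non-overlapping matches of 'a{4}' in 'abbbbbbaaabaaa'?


Pattern 'a{4}' matches exactly 4 consecutive a's (greedy, non-overlapping).
String: 'abbbbbbaaabaaa'
Scanning for runs of a's:
  Run at pos 0: 'a' (length 1) -> 0 match(es)
  Run at pos 7: 'aaa' (length 3) -> 0 match(es)
  Run at pos 11: 'aaa' (length 3) -> 0 match(es)
Matches found: []
Total: 0

0


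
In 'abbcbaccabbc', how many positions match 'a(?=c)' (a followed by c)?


Lookahead 'a(?=c)' matches 'a' only when followed by 'c'.
String: 'abbcbaccabbc'
Checking each position where char is 'a':
  pos 0: 'a' -> no (next='b')
  pos 5: 'a' -> MATCH (next='c')
  pos 8: 'a' -> no (next='b')
Matching positions: [5]
Count: 1

1


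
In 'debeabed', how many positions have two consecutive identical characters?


Looking for consecutive identical characters in 'debeabed':
  pos 0-1: 'd' vs 'e' -> different
  pos 1-2: 'e' vs 'b' -> different
  pos 2-3: 'b' vs 'e' -> different
  pos 3-4: 'e' vs 'a' -> different
  pos 4-5: 'a' vs 'b' -> different
  pos 5-6: 'b' vs 'e' -> different
  pos 6-7: 'e' vs 'd' -> different
Consecutive identical pairs: []
Count: 0

0


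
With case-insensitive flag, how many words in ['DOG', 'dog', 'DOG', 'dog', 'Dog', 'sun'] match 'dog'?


Case-insensitive matching: compare each word's lowercase form to 'dog'.
  'DOG' -> lower='dog' -> MATCH
  'dog' -> lower='dog' -> MATCH
  'DOG' -> lower='dog' -> MATCH
  'dog' -> lower='dog' -> MATCH
  'Dog' -> lower='dog' -> MATCH
  'sun' -> lower='sun' -> no
Matches: ['DOG', 'dog', 'DOG', 'dog', 'Dog']
Count: 5

5


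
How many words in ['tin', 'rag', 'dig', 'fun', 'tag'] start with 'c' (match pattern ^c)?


Pattern ^c anchors to start of word. Check which words begin with 'c':
  'tin' -> no
  'rag' -> no
  'dig' -> no
  'fun' -> no
  'tag' -> no
Matching words: []
Count: 0

0


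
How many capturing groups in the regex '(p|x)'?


To count capturing groups, count each '(' that starts a group.
Pattern: '(p|x)'
Walking through the pattern:
  Position 0: '(' -> group #1
Total capturing groups: 1

1


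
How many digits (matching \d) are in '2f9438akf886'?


\d matches any digit 0-9.
Scanning '2f9438akf886':
  pos 0: '2' -> DIGIT
  pos 2: '9' -> DIGIT
  pos 3: '4' -> DIGIT
  pos 4: '3' -> DIGIT
  pos 5: '8' -> DIGIT
  pos 9: '8' -> DIGIT
  pos 10: '8' -> DIGIT
  pos 11: '6' -> DIGIT
Digits found: ['2', '9', '4', '3', '8', '8', '8', '6']
Total: 8

8


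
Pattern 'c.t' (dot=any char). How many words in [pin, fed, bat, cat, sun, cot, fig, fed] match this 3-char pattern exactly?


Pattern 'c.t' means: starts with 'c', any single char, ends with 't'.
Checking each word (must be exactly 3 chars):
  'pin' (len=3): no
  'fed' (len=3): no
  'bat' (len=3): no
  'cat' (len=3): MATCH
  'sun' (len=3): no
  'cot' (len=3): MATCH
  'fig' (len=3): no
  'fed' (len=3): no
Matching words: ['cat', 'cot']
Total: 2

2


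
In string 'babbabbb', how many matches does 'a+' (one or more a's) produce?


Pattern 'a+' matches one or more consecutive a's.
String: 'babbabbb'
Scanning for runs of a:
  Match 1: 'a' (length 1)
  Match 2: 'a' (length 1)
Total matches: 2

2


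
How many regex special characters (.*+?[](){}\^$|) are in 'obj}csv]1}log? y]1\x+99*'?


Regex special characters are: . * + ? [ ] ( ) { } \ ^ $ |
Scanning 'obj}csv]1}log? y]1\x+99*':
  pos 3: '}' -> SPECIAL
  pos 7: ']' -> SPECIAL
  pos 9: '}' -> SPECIAL
  pos 13: '?' -> SPECIAL
  pos 16: ']' -> SPECIAL
  pos 18: '\' -> SPECIAL
  pos 20: '+' -> SPECIAL
  pos 23: '*' -> SPECIAL
Special chars found: ['}', ']', '}', '?', ']', '\\', '+', '*']
Total: 8

8


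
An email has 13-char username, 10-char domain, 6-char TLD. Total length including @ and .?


An email address has format: username@domain.tld
Username length: 13
'@' character: 1
Domain length: 10
'.' character: 1
TLD length: 6
Total = 13 + 1 + 10 + 1 + 6 = 31

31


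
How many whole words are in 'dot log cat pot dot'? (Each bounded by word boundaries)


Word boundaries (\b) mark the start/end of each word.
Text: 'dot log cat pot dot'
Splitting by whitespace:
  Word 1: 'dot'
  Word 2: 'log'
  Word 3: 'cat'
  Word 4: 'pot'
  Word 5: 'dot'
Total whole words: 5

5


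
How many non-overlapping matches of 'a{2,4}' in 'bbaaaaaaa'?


Pattern 'a{2,4}' matches between 2 and 4 consecutive a's (greedy).
String: 'bbaaaaaaa'
Finding runs of a's and applying greedy matching:
  Run at pos 2: 'aaaaaaa' (length 7)
Matches: ['aaaa', 'aaa']
Count: 2

2


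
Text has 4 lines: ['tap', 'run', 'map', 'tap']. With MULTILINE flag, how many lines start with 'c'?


With MULTILINE flag, ^ matches the start of each line.
Lines: ['tap', 'run', 'map', 'tap']
Checking which lines start with 'c':
  Line 1: 'tap' -> no
  Line 2: 'run' -> no
  Line 3: 'map' -> no
  Line 4: 'tap' -> no
Matching lines: []
Count: 0

0


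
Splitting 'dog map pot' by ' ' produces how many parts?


Splitting by ' ' breaks the string at each occurrence of the separator.
Text: 'dog map pot'
Parts after split:
  Part 1: 'dog'
  Part 2: 'map'
  Part 3: 'pot'
Total parts: 3

3


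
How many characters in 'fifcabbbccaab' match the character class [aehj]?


Character class [aehj] matches any of: {a, e, h, j}
Scanning string 'fifcabbbccaab' character by character:
  pos 0: 'f' -> no
  pos 1: 'i' -> no
  pos 2: 'f' -> no
  pos 3: 'c' -> no
  pos 4: 'a' -> MATCH
  pos 5: 'b' -> no
  pos 6: 'b' -> no
  pos 7: 'b' -> no
  pos 8: 'c' -> no
  pos 9: 'c' -> no
  pos 10: 'a' -> MATCH
  pos 11: 'a' -> MATCH
  pos 12: 'b' -> no
Total matches: 3

3


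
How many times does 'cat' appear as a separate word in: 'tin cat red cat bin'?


Scanning each word for exact match 'cat':
  Word 1: 'tin' -> no
  Word 2: 'cat' -> MATCH
  Word 3: 'red' -> no
  Word 4: 'cat' -> MATCH
  Word 5: 'bin' -> no
Total matches: 2

2


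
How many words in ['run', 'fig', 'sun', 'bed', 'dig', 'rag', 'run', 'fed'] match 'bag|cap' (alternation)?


Alternation 'bag|cap' matches either 'bag' or 'cap'.
Checking each word:
  'run' -> no
  'fig' -> no
  'sun' -> no
  'bed' -> no
  'dig' -> no
  'rag' -> no
  'run' -> no
  'fed' -> no
Matches: []
Count: 0

0


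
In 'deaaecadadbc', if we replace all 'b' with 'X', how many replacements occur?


re.sub('b', 'X', text) replaces every occurrence of 'b' with 'X'.
Text: 'deaaecadadbc'
Scanning for 'b':
  pos 10: 'b' -> replacement #1
Total replacements: 1

1


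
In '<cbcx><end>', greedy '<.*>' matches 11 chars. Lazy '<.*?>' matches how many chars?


Greedy '<.*>' tries to match as MUCH as possible.
Lazy '<.*?>' tries to match as LITTLE as possible.

String: '<cbcx><end>'
Greedy '<.*>' starts at first '<' and extends to the LAST '>': '<cbcx><end>' (11 chars)
Lazy '<.*?>' starts at first '<' and stops at the FIRST '>': '<cbcx>' (6 chars)

6


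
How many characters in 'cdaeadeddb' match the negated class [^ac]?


Negated class [^ac] matches any char NOT in {a, c}
Scanning 'cdaeadeddb':
  pos 0: 'c' -> no (excluded)
  pos 1: 'd' -> MATCH
  pos 2: 'a' -> no (excluded)
  pos 3: 'e' -> MATCH
  pos 4: 'a' -> no (excluded)
  pos 5: 'd' -> MATCH
  pos 6: 'e' -> MATCH
  pos 7: 'd' -> MATCH
  pos 8: 'd' -> MATCH
  pos 9: 'b' -> MATCH
Total matches: 7

7


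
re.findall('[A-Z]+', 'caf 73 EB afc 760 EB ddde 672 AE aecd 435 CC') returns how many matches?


Pattern '[A-Z]+' finds one or more uppercase letters.
Text: 'caf 73 EB afc 760 EB ddde 672 AE aecd 435 CC'
Scanning for matches:
  Match 1: 'EB'
  Match 2: 'EB'
  Match 3: 'AE'
  Match 4: 'CC'
Total matches: 4

4


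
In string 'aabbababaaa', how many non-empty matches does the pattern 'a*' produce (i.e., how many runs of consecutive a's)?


Pattern 'a*' matches zero or more a's. We want non-empty runs of consecutive a's.
String: 'aabbababaaa'
Walking through the string to find runs of a's:
  Run 1: positions 0-1 -> 'aa'
  Run 2: positions 4-4 -> 'a'
  Run 3: positions 6-6 -> 'a'
  Run 4: positions 8-10 -> 'aaa'
Non-empty runs found: ['aa', 'a', 'a', 'aaa']
Count: 4

4


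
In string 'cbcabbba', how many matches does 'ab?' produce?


Pattern 'ab?' matches 'a' optionally followed by 'b'.
String: 'cbcabbba'
Scanning left to right for 'a' then checking next char:
  Match 1: 'ab' (a followed by b)
  Match 2: 'a' (a not followed by b)
Total matches: 2

2


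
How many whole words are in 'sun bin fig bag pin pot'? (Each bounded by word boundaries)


Word boundaries (\b) mark the start/end of each word.
Text: 'sun bin fig bag pin pot'
Splitting by whitespace:
  Word 1: 'sun'
  Word 2: 'bin'
  Word 3: 'fig'
  Word 4: 'bag'
  Word 5: 'pin'
  Word 6: 'pot'
Total whole words: 6

6


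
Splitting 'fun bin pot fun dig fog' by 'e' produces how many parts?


Splitting by 'e' breaks the string at each occurrence of the separator.
Text: 'fun bin pot fun dig fog'
Parts after split:
  Part 1: 'fun bin pot fun dig fog'
Total parts: 1

1


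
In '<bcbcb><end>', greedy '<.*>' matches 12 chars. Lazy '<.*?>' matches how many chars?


Greedy '<.*>' tries to match as MUCH as possible.
Lazy '<.*?>' tries to match as LITTLE as possible.

String: '<bcbcb><end>'
Greedy '<.*>' starts at first '<' and extends to the LAST '>': '<bcbcb><end>' (12 chars)
Lazy '<.*?>' starts at first '<' and stops at the FIRST '>': '<bcbcb>' (7 chars)

7


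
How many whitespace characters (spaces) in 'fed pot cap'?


\s matches whitespace characters (spaces, tabs, etc.).
Text: 'fed pot cap'
This text has 3 words separated by spaces.
Number of spaces = number of words - 1 = 3 - 1 = 2

2


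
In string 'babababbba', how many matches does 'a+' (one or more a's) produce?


Pattern 'a+' matches one or more consecutive a's.
String: 'babababbba'
Scanning for runs of a:
  Match 1: 'a' (length 1)
  Match 2: 'a' (length 1)
  Match 3: 'a' (length 1)
  Match 4: 'a' (length 1)
Total matches: 4

4


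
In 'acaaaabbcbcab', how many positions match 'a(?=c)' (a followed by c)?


Lookahead 'a(?=c)' matches 'a' only when followed by 'c'.
String: 'acaaaabbcbcab'
Checking each position where char is 'a':
  pos 0: 'a' -> MATCH (next='c')
  pos 2: 'a' -> no (next='a')
  pos 3: 'a' -> no (next='a')
  pos 4: 'a' -> no (next='a')
  pos 5: 'a' -> no (next='b')
  pos 11: 'a' -> no (next='b')
Matching positions: [0]
Count: 1

1


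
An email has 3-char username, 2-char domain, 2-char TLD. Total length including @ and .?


An email address has format: username@domain.tld
Username length: 3
'@' character: 1
Domain length: 2
'.' character: 1
TLD length: 2
Total = 3 + 1 + 2 + 1 + 2 = 9

9


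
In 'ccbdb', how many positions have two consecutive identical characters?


Looking for consecutive identical characters in 'ccbdb':
  pos 0-1: 'c' vs 'c' -> MATCH ('cc')
  pos 1-2: 'c' vs 'b' -> different
  pos 2-3: 'b' vs 'd' -> different
  pos 3-4: 'd' vs 'b' -> different
Consecutive identical pairs: ['cc']
Count: 1

1


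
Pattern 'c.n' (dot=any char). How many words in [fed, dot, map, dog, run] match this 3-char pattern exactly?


Pattern 'c.n' means: starts with 'c', any single char, ends with 'n'.
Checking each word (must be exactly 3 chars):
  'fed' (len=3): no
  'dot' (len=3): no
  'map' (len=3): no
  'dog' (len=3): no
  'run' (len=3): no
Matching words: []
Total: 0

0


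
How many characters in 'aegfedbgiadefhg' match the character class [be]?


Character class [be] matches any of: {b, e}
Scanning string 'aegfedbgiadefhg' character by character:
  pos 0: 'a' -> no
  pos 1: 'e' -> MATCH
  pos 2: 'g' -> no
  pos 3: 'f' -> no
  pos 4: 'e' -> MATCH
  pos 5: 'd' -> no
  pos 6: 'b' -> MATCH
  pos 7: 'g' -> no
  pos 8: 'i' -> no
  pos 9: 'a' -> no
  pos 10: 'd' -> no
  pos 11: 'e' -> MATCH
  pos 12: 'f' -> no
  pos 13: 'h' -> no
  pos 14: 'g' -> no
Total matches: 4

4


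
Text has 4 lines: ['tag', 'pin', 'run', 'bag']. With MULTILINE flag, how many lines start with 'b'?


With MULTILINE flag, ^ matches the start of each line.
Lines: ['tag', 'pin', 'run', 'bag']
Checking which lines start with 'b':
  Line 1: 'tag' -> no
  Line 2: 'pin' -> no
  Line 3: 'run' -> no
  Line 4: 'bag' -> MATCH
Matching lines: ['bag']
Count: 1

1


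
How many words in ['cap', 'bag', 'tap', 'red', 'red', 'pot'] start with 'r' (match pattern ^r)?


Pattern ^r anchors to start of word. Check which words begin with 'r':
  'cap' -> no
  'bag' -> no
  'tap' -> no
  'red' -> MATCH (starts with 'r')
  'red' -> MATCH (starts with 'r')
  'pot' -> no
Matching words: ['red', 'red']
Count: 2

2


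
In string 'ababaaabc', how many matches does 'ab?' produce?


Pattern 'ab?' matches 'a' optionally followed by 'b'.
String: 'ababaaabc'
Scanning left to right for 'a' then checking next char:
  Match 1: 'ab' (a followed by b)
  Match 2: 'ab' (a followed by b)
  Match 3: 'a' (a not followed by b)
  Match 4: 'a' (a not followed by b)
  Match 5: 'ab' (a followed by b)
Total matches: 5

5


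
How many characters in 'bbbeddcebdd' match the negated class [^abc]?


Negated class [^abc] matches any char NOT in {a, b, c}
Scanning 'bbbeddcebdd':
  pos 0: 'b' -> no (excluded)
  pos 1: 'b' -> no (excluded)
  pos 2: 'b' -> no (excluded)
  pos 3: 'e' -> MATCH
  pos 4: 'd' -> MATCH
  pos 5: 'd' -> MATCH
  pos 6: 'c' -> no (excluded)
  pos 7: 'e' -> MATCH
  pos 8: 'b' -> no (excluded)
  pos 9: 'd' -> MATCH
  pos 10: 'd' -> MATCH
Total matches: 6

6


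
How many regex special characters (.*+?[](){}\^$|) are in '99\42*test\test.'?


Regex special characters are: . * + ? [ ] ( ) { } \ ^ $ |
Scanning '99\42*test\test.':
  pos 2: '\' -> SPECIAL
  pos 5: '*' -> SPECIAL
  pos 10: '\' -> SPECIAL
  pos 15: '.' -> SPECIAL
Special chars found: ['\\', '*', '\\', '.']
Total: 4

4


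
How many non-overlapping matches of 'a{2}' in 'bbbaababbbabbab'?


Pattern 'a{2}' matches exactly 2 consecutive a's (greedy, non-overlapping).
String: 'bbbaababbbabbab'
Scanning for runs of a's:
  Run at pos 3: 'aa' (length 2) -> 1 match(es)
  Run at pos 6: 'a' (length 1) -> 0 match(es)
  Run at pos 10: 'a' (length 1) -> 0 match(es)
  Run at pos 13: 'a' (length 1) -> 0 match(es)
Matches found: ['aa']
Total: 1

1


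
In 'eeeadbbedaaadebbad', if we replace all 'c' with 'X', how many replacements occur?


re.sub('c', 'X', text) replaces every occurrence of 'c' with 'X'.
Text: 'eeeadbbedaaadebbad'
Scanning for 'c':
Total replacements: 0

0


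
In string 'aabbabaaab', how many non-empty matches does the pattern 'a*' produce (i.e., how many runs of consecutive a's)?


Pattern 'a*' matches zero or more a's. We want non-empty runs of consecutive a's.
String: 'aabbabaaab'
Walking through the string to find runs of a's:
  Run 1: positions 0-1 -> 'aa'
  Run 2: positions 4-4 -> 'a'
  Run 3: positions 6-8 -> 'aaa'
Non-empty runs found: ['aa', 'a', 'aaa']
Count: 3

3


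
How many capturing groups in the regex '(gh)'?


To count capturing groups, count each '(' that starts a group.
Pattern: '(gh)'
Walking through the pattern:
  Position 0: '(' -> group #1
Total capturing groups: 1

1


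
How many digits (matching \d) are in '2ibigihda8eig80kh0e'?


\d matches any digit 0-9.
Scanning '2ibigihda8eig80kh0e':
  pos 0: '2' -> DIGIT
  pos 9: '8' -> DIGIT
  pos 13: '8' -> DIGIT
  pos 14: '0' -> DIGIT
  pos 17: '0' -> DIGIT
Digits found: ['2', '8', '8', '0', '0']
Total: 5

5


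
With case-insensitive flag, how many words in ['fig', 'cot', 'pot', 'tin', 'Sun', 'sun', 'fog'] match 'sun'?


Case-insensitive matching: compare each word's lowercase form to 'sun'.
  'fig' -> lower='fig' -> no
  'cot' -> lower='cot' -> no
  'pot' -> lower='pot' -> no
  'tin' -> lower='tin' -> no
  'Sun' -> lower='sun' -> MATCH
  'sun' -> lower='sun' -> MATCH
  'fog' -> lower='fog' -> no
Matches: ['Sun', 'sun']
Count: 2

2


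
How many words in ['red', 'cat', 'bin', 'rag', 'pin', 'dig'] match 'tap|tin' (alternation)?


Alternation 'tap|tin' matches either 'tap' or 'tin'.
Checking each word:
  'red' -> no
  'cat' -> no
  'bin' -> no
  'rag' -> no
  'pin' -> no
  'dig' -> no
Matches: []
Count: 0

0


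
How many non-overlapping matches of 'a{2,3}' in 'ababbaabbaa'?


Pattern 'a{2,3}' matches between 2 and 3 consecutive a's (greedy).
String: 'ababbaabbaa'
Finding runs of a's and applying greedy matching:
  Run at pos 0: 'a' (length 1)
  Run at pos 2: 'a' (length 1)
  Run at pos 5: 'aa' (length 2)
  Run at pos 9: 'aa' (length 2)
Matches: ['aa', 'aa']
Count: 2

2


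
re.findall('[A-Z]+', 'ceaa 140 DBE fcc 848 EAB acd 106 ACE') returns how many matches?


Pattern '[A-Z]+' finds one or more uppercase letters.
Text: 'ceaa 140 DBE fcc 848 EAB acd 106 ACE'
Scanning for matches:
  Match 1: 'DBE'
  Match 2: 'EAB'
  Match 3: 'ACE'
Total matches: 3

3


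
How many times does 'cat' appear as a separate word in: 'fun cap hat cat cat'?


Scanning each word for exact match 'cat':
  Word 1: 'fun' -> no
  Word 2: 'cap' -> no
  Word 3: 'hat' -> no
  Word 4: 'cat' -> MATCH
  Word 5: 'cat' -> MATCH
Total matches: 2

2


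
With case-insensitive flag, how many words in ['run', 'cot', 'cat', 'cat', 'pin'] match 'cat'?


Case-insensitive matching: compare each word's lowercase form to 'cat'.
  'run' -> lower='run' -> no
  'cot' -> lower='cot' -> no
  'cat' -> lower='cat' -> MATCH
  'cat' -> lower='cat' -> MATCH
  'pin' -> lower='pin' -> no
Matches: ['cat', 'cat']
Count: 2

2


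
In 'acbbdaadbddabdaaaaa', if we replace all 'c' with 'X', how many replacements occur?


re.sub('c', 'X', text) replaces every occurrence of 'c' with 'X'.
Text: 'acbbdaadbddabdaaaaa'
Scanning for 'c':
  pos 1: 'c' -> replacement #1
Total replacements: 1

1


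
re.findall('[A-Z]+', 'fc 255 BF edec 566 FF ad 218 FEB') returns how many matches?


Pattern '[A-Z]+' finds one or more uppercase letters.
Text: 'fc 255 BF edec 566 FF ad 218 FEB'
Scanning for matches:
  Match 1: 'BF'
  Match 2: 'FF'
  Match 3: 'FEB'
Total matches: 3

3


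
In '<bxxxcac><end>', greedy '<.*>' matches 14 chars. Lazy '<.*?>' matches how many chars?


Greedy '<.*>' tries to match as MUCH as possible.
Lazy '<.*?>' tries to match as LITTLE as possible.

String: '<bxxxcac><end>'
Greedy '<.*>' starts at first '<' and extends to the LAST '>': '<bxxxcac><end>' (14 chars)
Lazy '<.*?>' starts at first '<' and stops at the FIRST '>': '<bxxxcac>' (9 chars)

9


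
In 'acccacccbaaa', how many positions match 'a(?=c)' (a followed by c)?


Lookahead 'a(?=c)' matches 'a' only when followed by 'c'.
String: 'acccacccbaaa'
Checking each position where char is 'a':
  pos 0: 'a' -> MATCH (next='c')
  pos 4: 'a' -> MATCH (next='c')
  pos 9: 'a' -> no (next='a')
  pos 10: 'a' -> no (next='a')
Matching positions: [0, 4]
Count: 2

2


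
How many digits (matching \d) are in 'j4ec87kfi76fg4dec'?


\d matches any digit 0-9.
Scanning 'j4ec87kfi76fg4dec':
  pos 1: '4' -> DIGIT
  pos 4: '8' -> DIGIT
  pos 5: '7' -> DIGIT
  pos 9: '7' -> DIGIT
  pos 10: '6' -> DIGIT
  pos 13: '4' -> DIGIT
Digits found: ['4', '8', '7', '7', '6', '4']
Total: 6

6


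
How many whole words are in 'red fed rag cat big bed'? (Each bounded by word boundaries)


Word boundaries (\b) mark the start/end of each word.
Text: 'red fed rag cat big bed'
Splitting by whitespace:
  Word 1: 'red'
  Word 2: 'fed'
  Word 3: 'rag'
  Word 4: 'cat'
  Word 5: 'big'
  Word 6: 'bed'
Total whole words: 6

6
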